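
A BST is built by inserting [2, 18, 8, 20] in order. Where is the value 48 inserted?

Starting tree (level order): [2, None, 18, 8, 20]
Insertion path: 2 -> 18 -> 20
Result: insert 48 as right child of 20
Final tree (level order): [2, None, 18, 8, 20, None, None, None, 48]


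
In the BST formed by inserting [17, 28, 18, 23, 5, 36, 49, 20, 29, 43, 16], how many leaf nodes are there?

Tree built from: [17, 28, 18, 23, 5, 36, 49, 20, 29, 43, 16]
Tree (level-order array): [17, 5, 28, None, 16, 18, 36, None, None, None, 23, 29, 49, 20, None, None, None, 43]
Rule: A leaf has 0 children.
Per-node child counts:
  node 17: 2 child(ren)
  node 5: 1 child(ren)
  node 16: 0 child(ren)
  node 28: 2 child(ren)
  node 18: 1 child(ren)
  node 23: 1 child(ren)
  node 20: 0 child(ren)
  node 36: 2 child(ren)
  node 29: 0 child(ren)
  node 49: 1 child(ren)
  node 43: 0 child(ren)
Matching nodes: [16, 20, 29, 43]
Count of leaf nodes: 4


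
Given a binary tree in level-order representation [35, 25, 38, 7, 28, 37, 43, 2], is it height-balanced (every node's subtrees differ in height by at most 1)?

Tree (level-order array): [35, 25, 38, 7, 28, 37, 43, 2]
Definition: a tree is height-balanced if, at every node, |h(left) - h(right)| <= 1 (empty subtree has height -1).
Bottom-up per-node check:
  node 2: h_left=-1, h_right=-1, diff=0 [OK], height=0
  node 7: h_left=0, h_right=-1, diff=1 [OK], height=1
  node 28: h_left=-1, h_right=-1, diff=0 [OK], height=0
  node 25: h_left=1, h_right=0, diff=1 [OK], height=2
  node 37: h_left=-1, h_right=-1, diff=0 [OK], height=0
  node 43: h_left=-1, h_right=-1, diff=0 [OK], height=0
  node 38: h_left=0, h_right=0, diff=0 [OK], height=1
  node 35: h_left=2, h_right=1, diff=1 [OK], height=3
All nodes satisfy the balance condition.
Result: Balanced


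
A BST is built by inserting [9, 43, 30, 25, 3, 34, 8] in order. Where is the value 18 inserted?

Starting tree (level order): [9, 3, 43, None, 8, 30, None, None, None, 25, 34]
Insertion path: 9 -> 43 -> 30 -> 25
Result: insert 18 as left child of 25
Final tree (level order): [9, 3, 43, None, 8, 30, None, None, None, 25, 34, 18]


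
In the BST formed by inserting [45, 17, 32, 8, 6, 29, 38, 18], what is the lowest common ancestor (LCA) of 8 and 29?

Tree insertion order: [45, 17, 32, 8, 6, 29, 38, 18]
Tree (level-order array): [45, 17, None, 8, 32, 6, None, 29, 38, None, None, 18]
In a BST, the LCA of p=8, q=29 is the first node v on the
root-to-leaf path with p <= v <= q (go left if both < v, right if both > v).
Walk from root:
  at 45: both 8 and 29 < 45, go left
  at 17: 8 <= 17 <= 29, this is the LCA
LCA = 17


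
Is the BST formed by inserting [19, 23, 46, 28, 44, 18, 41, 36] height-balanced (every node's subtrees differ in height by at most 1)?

Tree (level-order array): [19, 18, 23, None, None, None, 46, 28, None, None, 44, 41, None, 36]
Definition: a tree is height-balanced if, at every node, |h(left) - h(right)| <= 1 (empty subtree has height -1).
Bottom-up per-node check:
  node 18: h_left=-1, h_right=-1, diff=0 [OK], height=0
  node 36: h_left=-1, h_right=-1, diff=0 [OK], height=0
  node 41: h_left=0, h_right=-1, diff=1 [OK], height=1
  node 44: h_left=1, h_right=-1, diff=2 [FAIL (|1--1|=2 > 1)], height=2
  node 28: h_left=-1, h_right=2, diff=3 [FAIL (|-1-2|=3 > 1)], height=3
  node 46: h_left=3, h_right=-1, diff=4 [FAIL (|3--1|=4 > 1)], height=4
  node 23: h_left=-1, h_right=4, diff=5 [FAIL (|-1-4|=5 > 1)], height=5
  node 19: h_left=0, h_right=5, diff=5 [FAIL (|0-5|=5 > 1)], height=6
Node 44 violates the condition: |1 - -1| = 2 > 1.
Result: Not balanced


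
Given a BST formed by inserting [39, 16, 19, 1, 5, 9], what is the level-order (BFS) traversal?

Tree insertion order: [39, 16, 19, 1, 5, 9]
Tree (level-order array): [39, 16, None, 1, 19, None, 5, None, None, None, 9]
BFS from the root, enqueuing left then right child of each popped node:
  queue [39] -> pop 39, enqueue [16], visited so far: [39]
  queue [16] -> pop 16, enqueue [1, 19], visited so far: [39, 16]
  queue [1, 19] -> pop 1, enqueue [5], visited so far: [39, 16, 1]
  queue [19, 5] -> pop 19, enqueue [none], visited so far: [39, 16, 1, 19]
  queue [5] -> pop 5, enqueue [9], visited so far: [39, 16, 1, 19, 5]
  queue [9] -> pop 9, enqueue [none], visited so far: [39, 16, 1, 19, 5, 9]
Result: [39, 16, 1, 19, 5, 9]


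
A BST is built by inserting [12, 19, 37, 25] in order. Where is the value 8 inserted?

Starting tree (level order): [12, None, 19, None, 37, 25]
Insertion path: 12
Result: insert 8 as left child of 12
Final tree (level order): [12, 8, 19, None, None, None, 37, 25]


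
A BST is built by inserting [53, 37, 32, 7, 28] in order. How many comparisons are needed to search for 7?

Search path for 7: 53 -> 37 -> 32 -> 7
Found: True
Comparisons: 4


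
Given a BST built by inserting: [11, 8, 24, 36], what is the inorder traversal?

Tree insertion order: [11, 8, 24, 36]
Tree (level-order array): [11, 8, 24, None, None, None, 36]
Inorder traversal: [8, 11, 24, 36]


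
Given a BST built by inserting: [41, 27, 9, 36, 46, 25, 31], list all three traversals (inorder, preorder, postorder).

Tree insertion order: [41, 27, 9, 36, 46, 25, 31]
Tree (level-order array): [41, 27, 46, 9, 36, None, None, None, 25, 31]
Inorder (L, root, R): [9, 25, 27, 31, 36, 41, 46]
Preorder (root, L, R): [41, 27, 9, 25, 36, 31, 46]
Postorder (L, R, root): [25, 9, 31, 36, 27, 46, 41]


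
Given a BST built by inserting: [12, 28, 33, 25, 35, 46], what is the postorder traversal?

Tree insertion order: [12, 28, 33, 25, 35, 46]
Tree (level-order array): [12, None, 28, 25, 33, None, None, None, 35, None, 46]
Postorder traversal: [25, 46, 35, 33, 28, 12]


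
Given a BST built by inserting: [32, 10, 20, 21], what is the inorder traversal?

Tree insertion order: [32, 10, 20, 21]
Tree (level-order array): [32, 10, None, None, 20, None, 21]
Inorder traversal: [10, 20, 21, 32]


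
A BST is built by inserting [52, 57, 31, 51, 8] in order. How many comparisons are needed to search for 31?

Search path for 31: 52 -> 31
Found: True
Comparisons: 2


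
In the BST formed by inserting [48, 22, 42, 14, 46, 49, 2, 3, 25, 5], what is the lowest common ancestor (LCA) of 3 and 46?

Tree insertion order: [48, 22, 42, 14, 46, 49, 2, 3, 25, 5]
Tree (level-order array): [48, 22, 49, 14, 42, None, None, 2, None, 25, 46, None, 3, None, None, None, None, None, 5]
In a BST, the LCA of p=3, q=46 is the first node v on the
root-to-leaf path with p <= v <= q (go left if both < v, right if both > v).
Walk from root:
  at 48: both 3 and 46 < 48, go left
  at 22: 3 <= 22 <= 46, this is the LCA
LCA = 22


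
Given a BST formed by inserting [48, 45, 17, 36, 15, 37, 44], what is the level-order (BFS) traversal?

Tree insertion order: [48, 45, 17, 36, 15, 37, 44]
Tree (level-order array): [48, 45, None, 17, None, 15, 36, None, None, None, 37, None, 44]
BFS from the root, enqueuing left then right child of each popped node:
  queue [48] -> pop 48, enqueue [45], visited so far: [48]
  queue [45] -> pop 45, enqueue [17], visited so far: [48, 45]
  queue [17] -> pop 17, enqueue [15, 36], visited so far: [48, 45, 17]
  queue [15, 36] -> pop 15, enqueue [none], visited so far: [48, 45, 17, 15]
  queue [36] -> pop 36, enqueue [37], visited so far: [48, 45, 17, 15, 36]
  queue [37] -> pop 37, enqueue [44], visited so far: [48, 45, 17, 15, 36, 37]
  queue [44] -> pop 44, enqueue [none], visited so far: [48, 45, 17, 15, 36, 37, 44]
Result: [48, 45, 17, 15, 36, 37, 44]


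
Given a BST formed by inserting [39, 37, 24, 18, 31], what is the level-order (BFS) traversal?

Tree insertion order: [39, 37, 24, 18, 31]
Tree (level-order array): [39, 37, None, 24, None, 18, 31]
BFS from the root, enqueuing left then right child of each popped node:
  queue [39] -> pop 39, enqueue [37], visited so far: [39]
  queue [37] -> pop 37, enqueue [24], visited so far: [39, 37]
  queue [24] -> pop 24, enqueue [18, 31], visited so far: [39, 37, 24]
  queue [18, 31] -> pop 18, enqueue [none], visited so far: [39, 37, 24, 18]
  queue [31] -> pop 31, enqueue [none], visited so far: [39, 37, 24, 18, 31]
Result: [39, 37, 24, 18, 31]


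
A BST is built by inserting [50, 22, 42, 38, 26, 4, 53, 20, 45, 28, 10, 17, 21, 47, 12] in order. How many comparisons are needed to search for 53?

Search path for 53: 50 -> 53
Found: True
Comparisons: 2


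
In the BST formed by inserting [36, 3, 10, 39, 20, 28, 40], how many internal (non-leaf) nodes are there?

Tree built from: [36, 3, 10, 39, 20, 28, 40]
Tree (level-order array): [36, 3, 39, None, 10, None, 40, None, 20, None, None, None, 28]
Rule: An internal node has at least one child.
Per-node child counts:
  node 36: 2 child(ren)
  node 3: 1 child(ren)
  node 10: 1 child(ren)
  node 20: 1 child(ren)
  node 28: 0 child(ren)
  node 39: 1 child(ren)
  node 40: 0 child(ren)
Matching nodes: [36, 3, 10, 20, 39]
Count of internal (non-leaf) nodes: 5


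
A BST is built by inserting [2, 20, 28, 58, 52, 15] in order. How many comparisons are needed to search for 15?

Search path for 15: 2 -> 20 -> 15
Found: True
Comparisons: 3


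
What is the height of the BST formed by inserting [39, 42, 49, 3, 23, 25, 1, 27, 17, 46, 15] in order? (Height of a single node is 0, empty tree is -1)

Insertion order: [39, 42, 49, 3, 23, 25, 1, 27, 17, 46, 15]
Tree (level-order array): [39, 3, 42, 1, 23, None, 49, None, None, 17, 25, 46, None, 15, None, None, 27]
Compute height bottom-up (empty subtree = -1):
  height(1) = 1 + max(-1, -1) = 0
  height(15) = 1 + max(-1, -1) = 0
  height(17) = 1 + max(0, -1) = 1
  height(27) = 1 + max(-1, -1) = 0
  height(25) = 1 + max(-1, 0) = 1
  height(23) = 1 + max(1, 1) = 2
  height(3) = 1 + max(0, 2) = 3
  height(46) = 1 + max(-1, -1) = 0
  height(49) = 1 + max(0, -1) = 1
  height(42) = 1 + max(-1, 1) = 2
  height(39) = 1 + max(3, 2) = 4
Height = 4


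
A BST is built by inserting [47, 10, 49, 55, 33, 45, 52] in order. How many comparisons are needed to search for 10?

Search path for 10: 47 -> 10
Found: True
Comparisons: 2


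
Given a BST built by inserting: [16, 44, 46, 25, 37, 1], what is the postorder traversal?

Tree insertion order: [16, 44, 46, 25, 37, 1]
Tree (level-order array): [16, 1, 44, None, None, 25, 46, None, 37]
Postorder traversal: [1, 37, 25, 46, 44, 16]


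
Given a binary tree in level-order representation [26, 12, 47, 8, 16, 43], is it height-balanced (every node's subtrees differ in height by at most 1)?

Tree (level-order array): [26, 12, 47, 8, 16, 43]
Definition: a tree is height-balanced if, at every node, |h(left) - h(right)| <= 1 (empty subtree has height -1).
Bottom-up per-node check:
  node 8: h_left=-1, h_right=-1, diff=0 [OK], height=0
  node 16: h_left=-1, h_right=-1, diff=0 [OK], height=0
  node 12: h_left=0, h_right=0, diff=0 [OK], height=1
  node 43: h_left=-1, h_right=-1, diff=0 [OK], height=0
  node 47: h_left=0, h_right=-1, diff=1 [OK], height=1
  node 26: h_left=1, h_right=1, diff=0 [OK], height=2
All nodes satisfy the balance condition.
Result: Balanced


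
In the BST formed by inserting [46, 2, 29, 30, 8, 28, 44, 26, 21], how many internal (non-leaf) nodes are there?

Tree built from: [46, 2, 29, 30, 8, 28, 44, 26, 21]
Tree (level-order array): [46, 2, None, None, 29, 8, 30, None, 28, None, 44, 26, None, None, None, 21]
Rule: An internal node has at least one child.
Per-node child counts:
  node 46: 1 child(ren)
  node 2: 1 child(ren)
  node 29: 2 child(ren)
  node 8: 1 child(ren)
  node 28: 1 child(ren)
  node 26: 1 child(ren)
  node 21: 0 child(ren)
  node 30: 1 child(ren)
  node 44: 0 child(ren)
Matching nodes: [46, 2, 29, 8, 28, 26, 30]
Count of internal (non-leaf) nodes: 7


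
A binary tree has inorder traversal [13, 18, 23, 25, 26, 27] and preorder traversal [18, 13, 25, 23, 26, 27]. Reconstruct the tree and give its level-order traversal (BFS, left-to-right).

Inorder:  [13, 18, 23, 25, 26, 27]
Preorder: [18, 13, 25, 23, 26, 27]
Algorithm: preorder visits root first, so consume preorder in order;
for each root, split the current inorder slice at that value into
left-subtree inorder and right-subtree inorder, then recurse.
Recursive splits:
  root=18; inorder splits into left=[13], right=[23, 25, 26, 27]
  root=13; inorder splits into left=[], right=[]
  root=25; inorder splits into left=[23], right=[26, 27]
  root=23; inorder splits into left=[], right=[]
  root=26; inorder splits into left=[], right=[27]
  root=27; inorder splits into left=[], right=[]
Reconstructed level-order: [18, 13, 25, 23, 26, 27]


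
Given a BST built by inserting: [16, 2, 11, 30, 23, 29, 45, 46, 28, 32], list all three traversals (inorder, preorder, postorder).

Tree insertion order: [16, 2, 11, 30, 23, 29, 45, 46, 28, 32]
Tree (level-order array): [16, 2, 30, None, 11, 23, 45, None, None, None, 29, 32, 46, 28]
Inorder (L, root, R): [2, 11, 16, 23, 28, 29, 30, 32, 45, 46]
Preorder (root, L, R): [16, 2, 11, 30, 23, 29, 28, 45, 32, 46]
Postorder (L, R, root): [11, 2, 28, 29, 23, 32, 46, 45, 30, 16]


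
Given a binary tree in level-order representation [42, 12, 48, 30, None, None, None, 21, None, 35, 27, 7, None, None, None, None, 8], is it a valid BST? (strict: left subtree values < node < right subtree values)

Level-order array: [42, 12, 48, 30, None, None, None, 21, None, 35, 27, 7, None, None, None, None, 8]
Validate using subtree bounds (lo, hi): at each node, require lo < value < hi,
then recurse left with hi=value and right with lo=value.
Preorder trace (stopping at first violation):
  at node 42 with bounds (-inf, +inf): OK
  at node 12 with bounds (-inf, 42): OK
  at node 30 with bounds (-inf, 12): VIOLATION
Node 30 violates its bound: not (-inf < 30 < 12).
Result: Not a valid BST


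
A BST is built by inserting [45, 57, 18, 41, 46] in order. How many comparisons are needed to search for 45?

Search path for 45: 45
Found: True
Comparisons: 1


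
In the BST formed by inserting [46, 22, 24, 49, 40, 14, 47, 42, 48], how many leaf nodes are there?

Tree built from: [46, 22, 24, 49, 40, 14, 47, 42, 48]
Tree (level-order array): [46, 22, 49, 14, 24, 47, None, None, None, None, 40, None, 48, None, 42]
Rule: A leaf has 0 children.
Per-node child counts:
  node 46: 2 child(ren)
  node 22: 2 child(ren)
  node 14: 0 child(ren)
  node 24: 1 child(ren)
  node 40: 1 child(ren)
  node 42: 0 child(ren)
  node 49: 1 child(ren)
  node 47: 1 child(ren)
  node 48: 0 child(ren)
Matching nodes: [14, 42, 48]
Count of leaf nodes: 3


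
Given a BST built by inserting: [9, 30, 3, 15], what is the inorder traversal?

Tree insertion order: [9, 30, 3, 15]
Tree (level-order array): [9, 3, 30, None, None, 15]
Inorder traversal: [3, 9, 15, 30]


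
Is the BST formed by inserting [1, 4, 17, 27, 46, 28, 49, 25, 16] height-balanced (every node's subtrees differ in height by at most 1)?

Tree (level-order array): [1, None, 4, None, 17, 16, 27, None, None, 25, 46, None, None, 28, 49]
Definition: a tree is height-balanced if, at every node, |h(left) - h(right)| <= 1 (empty subtree has height -1).
Bottom-up per-node check:
  node 16: h_left=-1, h_right=-1, diff=0 [OK], height=0
  node 25: h_left=-1, h_right=-1, diff=0 [OK], height=0
  node 28: h_left=-1, h_right=-1, diff=0 [OK], height=0
  node 49: h_left=-1, h_right=-1, diff=0 [OK], height=0
  node 46: h_left=0, h_right=0, diff=0 [OK], height=1
  node 27: h_left=0, h_right=1, diff=1 [OK], height=2
  node 17: h_left=0, h_right=2, diff=2 [FAIL (|0-2|=2 > 1)], height=3
  node 4: h_left=-1, h_right=3, diff=4 [FAIL (|-1-3|=4 > 1)], height=4
  node 1: h_left=-1, h_right=4, diff=5 [FAIL (|-1-4|=5 > 1)], height=5
Node 17 violates the condition: |0 - 2| = 2 > 1.
Result: Not balanced


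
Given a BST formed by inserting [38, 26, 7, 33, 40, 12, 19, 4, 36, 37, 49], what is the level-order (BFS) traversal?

Tree insertion order: [38, 26, 7, 33, 40, 12, 19, 4, 36, 37, 49]
Tree (level-order array): [38, 26, 40, 7, 33, None, 49, 4, 12, None, 36, None, None, None, None, None, 19, None, 37]
BFS from the root, enqueuing left then right child of each popped node:
  queue [38] -> pop 38, enqueue [26, 40], visited so far: [38]
  queue [26, 40] -> pop 26, enqueue [7, 33], visited so far: [38, 26]
  queue [40, 7, 33] -> pop 40, enqueue [49], visited so far: [38, 26, 40]
  queue [7, 33, 49] -> pop 7, enqueue [4, 12], visited so far: [38, 26, 40, 7]
  queue [33, 49, 4, 12] -> pop 33, enqueue [36], visited so far: [38, 26, 40, 7, 33]
  queue [49, 4, 12, 36] -> pop 49, enqueue [none], visited so far: [38, 26, 40, 7, 33, 49]
  queue [4, 12, 36] -> pop 4, enqueue [none], visited so far: [38, 26, 40, 7, 33, 49, 4]
  queue [12, 36] -> pop 12, enqueue [19], visited so far: [38, 26, 40, 7, 33, 49, 4, 12]
  queue [36, 19] -> pop 36, enqueue [37], visited so far: [38, 26, 40, 7, 33, 49, 4, 12, 36]
  queue [19, 37] -> pop 19, enqueue [none], visited so far: [38, 26, 40, 7, 33, 49, 4, 12, 36, 19]
  queue [37] -> pop 37, enqueue [none], visited so far: [38, 26, 40, 7, 33, 49, 4, 12, 36, 19, 37]
Result: [38, 26, 40, 7, 33, 49, 4, 12, 36, 19, 37]


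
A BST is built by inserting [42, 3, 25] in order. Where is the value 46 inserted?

Starting tree (level order): [42, 3, None, None, 25]
Insertion path: 42
Result: insert 46 as right child of 42
Final tree (level order): [42, 3, 46, None, 25]


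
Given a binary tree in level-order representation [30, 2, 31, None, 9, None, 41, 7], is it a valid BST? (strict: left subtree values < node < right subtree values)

Level-order array: [30, 2, 31, None, 9, None, 41, 7]
Validate using subtree bounds (lo, hi): at each node, require lo < value < hi,
then recurse left with hi=value and right with lo=value.
Preorder trace (stopping at first violation):
  at node 30 with bounds (-inf, +inf): OK
  at node 2 with bounds (-inf, 30): OK
  at node 9 with bounds (2, 30): OK
  at node 7 with bounds (2, 9): OK
  at node 31 with bounds (30, +inf): OK
  at node 41 with bounds (31, +inf): OK
No violation found at any node.
Result: Valid BST


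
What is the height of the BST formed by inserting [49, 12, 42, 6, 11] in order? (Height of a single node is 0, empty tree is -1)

Insertion order: [49, 12, 42, 6, 11]
Tree (level-order array): [49, 12, None, 6, 42, None, 11]
Compute height bottom-up (empty subtree = -1):
  height(11) = 1 + max(-1, -1) = 0
  height(6) = 1 + max(-1, 0) = 1
  height(42) = 1 + max(-1, -1) = 0
  height(12) = 1 + max(1, 0) = 2
  height(49) = 1 + max(2, -1) = 3
Height = 3


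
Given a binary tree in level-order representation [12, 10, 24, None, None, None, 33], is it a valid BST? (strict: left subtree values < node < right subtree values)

Level-order array: [12, 10, 24, None, None, None, 33]
Validate using subtree bounds (lo, hi): at each node, require lo < value < hi,
then recurse left with hi=value and right with lo=value.
Preorder trace (stopping at first violation):
  at node 12 with bounds (-inf, +inf): OK
  at node 10 with bounds (-inf, 12): OK
  at node 24 with bounds (12, +inf): OK
  at node 33 with bounds (24, +inf): OK
No violation found at any node.
Result: Valid BST


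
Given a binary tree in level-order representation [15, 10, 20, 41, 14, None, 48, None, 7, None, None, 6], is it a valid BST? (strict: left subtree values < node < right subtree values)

Level-order array: [15, 10, 20, 41, 14, None, 48, None, 7, None, None, 6]
Validate using subtree bounds (lo, hi): at each node, require lo < value < hi,
then recurse left with hi=value and right with lo=value.
Preorder trace (stopping at first violation):
  at node 15 with bounds (-inf, +inf): OK
  at node 10 with bounds (-inf, 15): OK
  at node 41 with bounds (-inf, 10): VIOLATION
Node 41 violates its bound: not (-inf < 41 < 10).
Result: Not a valid BST


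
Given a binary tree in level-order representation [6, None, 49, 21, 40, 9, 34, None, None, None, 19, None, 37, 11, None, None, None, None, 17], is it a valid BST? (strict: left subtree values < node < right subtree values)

Level-order array: [6, None, 49, 21, 40, 9, 34, None, None, None, 19, None, 37, 11, None, None, None, None, 17]
Validate using subtree bounds (lo, hi): at each node, require lo < value < hi,
then recurse left with hi=value and right with lo=value.
Preorder trace (stopping at first violation):
  at node 6 with bounds (-inf, +inf): OK
  at node 49 with bounds (6, +inf): OK
  at node 21 with bounds (6, 49): OK
  at node 9 with bounds (6, 21): OK
  at node 19 with bounds (9, 21): OK
  at node 11 with bounds (9, 19): OK
  at node 17 with bounds (11, 19): OK
  at node 34 with bounds (21, 49): OK
  at node 37 with bounds (34, 49): OK
  at node 40 with bounds (49, +inf): VIOLATION
Node 40 violates its bound: not (49 < 40 < +inf).
Result: Not a valid BST


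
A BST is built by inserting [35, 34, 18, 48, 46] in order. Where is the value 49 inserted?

Starting tree (level order): [35, 34, 48, 18, None, 46]
Insertion path: 35 -> 48
Result: insert 49 as right child of 48
Final tree (level order): [35, 34, 48, 18, None, 46, 49]


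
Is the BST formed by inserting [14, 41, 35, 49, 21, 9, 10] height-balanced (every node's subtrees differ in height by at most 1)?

Tree (level-order array): [14, 9, 41, None, 10, 35, 49, None, None, 21]
Definition: a tree is height-balanced if, at every node, |h(left) - h(right)| <= 1 (empty subtree has height -1).
Bottom-up per-node check:
  node 10: h_left=-1, h_right=-1, diff=0 [OK], height=0
  node 9: h_left=-1, h_right=0, diff=1 [OK], height=1
  node 21: h_left=-1, h_right=-1, diff=0 [OK], height=0
  node 35: h_left=0, h_right=-1, diff=1 [OK], height=1
  node 49: h_left=-1, h_right=-1, diff=0 [OK], height=0
  node 41: h_left=1, h_right=0, diff=1 [OK], height=2
  node 14: h_left=1, h_right=2, diff=1 [OK], height=3
All nodes satisfy the balance condition.
Result: Balanced


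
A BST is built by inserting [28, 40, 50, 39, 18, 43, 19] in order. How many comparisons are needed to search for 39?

Search path for 39: 28 -> 40 -> 39
Found: True
Comparisons: 3


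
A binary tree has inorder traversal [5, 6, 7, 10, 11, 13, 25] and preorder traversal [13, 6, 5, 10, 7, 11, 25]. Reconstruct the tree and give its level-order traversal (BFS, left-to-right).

Inorder:  [5, 6, 7, 10, 11, 13, 25]
Preorder: [13, 6, 5, 10, 7, 11, 25]
Algorithm: preorder visits root first, so consume preorder in order;
for each root, split the current inorder slice at that value into
left-subtree inorder and right-subtree inorder, then recurse.
Recursive splits:
  root=13; inorder splits into left=[5, 6, 7, 10, 11], right=[25]
  root=6; inorder splits into left=[5], right=[7, 10, 11]
  root=5; inorder splits into left=[], right=[]
  root=10; inorder splits into left=[7], right=[11]
  root=7; inorder splits into left=[], right=[]
  root=11; inorder splits into left=[], right=[]
  root=25; inorder splits into left=[], right=[]
Reconstructed level-order: [13, 6, 25, 5, 10, 7, 11]


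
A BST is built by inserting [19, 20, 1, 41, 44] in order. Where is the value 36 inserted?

Starting tree (level order): [19, 1, 20, None, None, None, 41, None, 44]
Insertion path: 19 -> 20 -> 41
Result: insert 36 as left child of 41
Final tree (level order): [19, 1, 20, None, None, None, 41, 36, 44]


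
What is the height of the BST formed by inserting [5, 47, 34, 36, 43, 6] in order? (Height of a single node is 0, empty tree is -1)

Insertion order: [5, 47, 34, 36, 43, 6]
Tree (level-order array): [5, None, 47, 34, None, 6, 36, None, None, None, 43]
Compute height bottom-up (empty subtree = -1):
  height(6) = 1 + max(-1, -1) = 0
  height(43) = 1 + max(-1, -1) = 0
  height(36) = 1 + max(-1, 0) = 1
  height(34) = 1 + max(0, 1) = 2
  height(47) = 1 + max(2, -1) = 3
  height(5) = 1 + max(-1, 3) = 4
Height = 4


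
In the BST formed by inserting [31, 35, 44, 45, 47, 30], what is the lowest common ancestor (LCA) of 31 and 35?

Tree insertion order: [31, 35, 44, 45, 47, 30]
Tree (level-order array): [31, 30, 35, None, None, None, 44, None, 45, None, 47]
In a BST, the LCA of p=31, q=35 is the first node v on the
root-to-leaf path with p <= v <= q (go left if both < v, right if both > v).
Walk from root:
  at 31: 31 <= 31 <= 35, this is the LCA
LCA = 31


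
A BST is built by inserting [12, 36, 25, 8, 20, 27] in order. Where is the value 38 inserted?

Starting tree (level order): [12, 8, 36, None, None, 25, None, 20, 27]
Insertion path: 12 -> 36
Result: insert 38 as right child of 36
Final tree (level order): [12, 8, 36, None, None, 25, 38, 20, 27]


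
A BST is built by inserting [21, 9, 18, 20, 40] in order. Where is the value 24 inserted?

Starting tree (level order): [21, 9, 40, None, 18, None, None, None, 20]
Insertion path: 21 -> 40
Result: insert 24 as left child of 40
Final tree (level order): [21, 9, 40, None, 18, 24, None, None, 20]


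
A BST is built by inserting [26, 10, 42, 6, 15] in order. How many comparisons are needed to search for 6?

Search path for 6: 26 -> 10 -> 6
Found: True
Comparisons: 3


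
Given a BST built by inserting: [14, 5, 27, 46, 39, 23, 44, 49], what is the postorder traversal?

Tree insertion order: [14, 5, 27, 46, 39, 23, 44, 49]
Tree (level-order array): [14, 5, 27, None, None, 23, 46, None, None, 39, 49, None, 44]
Postorder traversal: [5, 23, 44, 39, 49, 46, 27, 14]


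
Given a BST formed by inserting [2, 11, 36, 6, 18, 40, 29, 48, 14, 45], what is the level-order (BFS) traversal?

Tree insertion order: [2, 11, 36, 6, 18, 40, 29, 48, 14, 45]
Tree (level-order array): [2, None, 11, 6, 36, None, None, 18, 40, 14, 29, None, 48, None, None, None, None, 45]
BFS from the root, enqueuing left then right child of each popped node:
  queue [2] -> pop 2, enqueue [11], visited so far: [2]
  queue [11] -> pop 11, enqueue [6, 36], visited so far: [2, 11]
  queue [6, 36] -> pop 6, enqueue [none], visited so far: [2, 11, 6]
  queue [36] -> pop 36, enqueue [18, 40], visited so far: [2, 11, 6, 36]
  queue [18, 40] -> pop 18, enqueue [14, 29], visited so far: [2, 11, 6, 36, 18]
  queue [40, 14, 29] -> pop 40, enqueue [48], visited so far: [2, 11, 6, 36, 18, 40]
  queue [14, 29, 48] -> pop 14, enqueue [none], visited so far: [2, 11, 6, 36, 18, 40, 14]
  queue [29, 48] -> pop 29, enqueue [none], visited so far: [2, 11, 6, 36, 18, 40, 14, 29]
  queue [48] -> pop 48, enqueue [45], visited so far: [2, 11, 6, 36, 18, 40, 14, 29, 48]
  queue [45] -> pop 45, enqueue [none], visited so far: [2, 11, 6, 36, 18, 40, 14, 29, 48, 45]
Result: [2, 11, 6, 36, 18, 40, 14, 29, 48, 45]


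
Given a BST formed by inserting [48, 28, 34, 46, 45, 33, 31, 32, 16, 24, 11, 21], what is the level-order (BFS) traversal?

Tree insertion order: [48, 28, 34, 46, 45, 33, 31, 32, 16, 24, 11, 21]
Tree (level-order array): [48, 28, None, 16, 34, 11, 24, 33, 46, None, None, 21, None, 31, None, 45, None, None, None, None, 32]
BFS from the root, enqueuing left then right child of each popped node:
  queue [48] -> pop 48, enqueue [28], visited so far: [48]
  queue [28] -> pop 28, enqueue [16, 34], visited so far: [48, 28]
  queue [16, 34] -> pop 16, enqueue [11, 24], visited so far: [48, 28, 16]
  queue [34, 11, 24] -> pop 34, enqueue [33, 46], visited so far: [48, 28, 16, 34]
  queue [11, 24, 33, 46] -> pop 11, enqueue [none], visited so far: [48, 28, 16, 34, 11]
  queue [24, 33, 46] -> pop 24, enqueue [21], visited so far: [48, 28, 16, 34, 11, 24]
  queue [33, 46, 21] -> pop 33, enqueue [31], visited so far: [48, 28, 16, 34, 11, 24, 33]
  queue [46, 21, 31] -> pop 46, enqueue [45], visited so far: [48, 28, 16, 34, 11, 24, 33, 46]
  queue [21, 31, 45] -> pop 21, enqueue [none], visited so far: [48, 28, 16, 34, 11, 24, 33, 46, 21]
  queue [31, 45] -> pop 31, enqueue [32], visited so far: [48, 28, 16, 34, 11, 24, 33, 46, 21, 31]
  queue [45, 32] -> pop 45, enqueue [none], visited so far: [48, 28, 16, 34, 11, 24, 33, 46, 21, 31, 45]
  queue [32] -> pop 32, enqueue [none], visited so far: [48, 28, 16, 34, 11, 24, 33, 46, 21, 31, 45, 32]
Result: [48, 28, 16, 34, 11, 24, 33, 46, 21, 31, 45, 32]


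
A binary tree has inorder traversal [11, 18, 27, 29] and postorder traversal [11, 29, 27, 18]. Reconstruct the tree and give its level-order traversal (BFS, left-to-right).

Inorder:   [11, 18, 27, 29]
Postorder: [11, 29, 27, 18]
Algorithm: postorder visits root last, so walk postorder right-to-left;
each value is the root of the current inorder slice — split it at that
value, recurse on the right subtree first, then the left.
Recursive splits:
  root=18; inorder splits into left=[11], right=[27, 29]
  root=27; inorder splits into left=[], right=[29]
  root=29; inorder splits into left=[], right=[]
  root=11; inorder splits into left=[], right=[]
Reconstructed level-order: [18, 11, 27, 29]


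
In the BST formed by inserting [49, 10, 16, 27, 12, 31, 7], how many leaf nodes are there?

Tree built from: [49, 10, 16, 27, 12, 31, 7]
Tree (level-order array): [49, 10, None, 7, 16, None, None, 12, 27, None, None, None, 31]
Rule: A leaf has 0 children.
Per-node child counts:
  node 49: 1 child(ren)
  node 10: 2 child(ren)
  node 7: 0 child(ren)
  node 16: 2 child(ren)
  node 12: 0 child(ren)
  node 27: 1 child(ren)
  node 31: 0 child(ren)
Matching nodes: [7, 12, 31]
Count of leaf nodes: 3


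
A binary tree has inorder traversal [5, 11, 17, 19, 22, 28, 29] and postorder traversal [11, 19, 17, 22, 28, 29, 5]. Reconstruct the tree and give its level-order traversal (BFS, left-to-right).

Inorder:   [5, 11, 17, 19, 22, 28, 29]
Postorder: [11, 19, 17, 22, 28, 29, 5]
Algorithm: postorder visits root last, so walk postorder right-to-left;
each value is the root of the current inorder slice — split it at that
value, recurse on the right subtree first, then the left.
Recursive splits:
  root=5; inorder splits into left=[], right=[11, 17, 19, 22, 28, 29]
  root=29; inorder splits into left=[11, 17, 19, 22, 28], right=[]
  root=28; inorder splits into left=[11, 17, 19, 22], right=[]
  root=22; inorder splits into left=[11, 17, 19], right=[]
  root=17; inorder splits into left=[11], right=[19]
  root=19; inorder splits into left=[], right=[]
  root=11; inorder splits into left=[], right=[]
Reconstructed level-order: [5, 29, 28, 22, 17, 11, 19]


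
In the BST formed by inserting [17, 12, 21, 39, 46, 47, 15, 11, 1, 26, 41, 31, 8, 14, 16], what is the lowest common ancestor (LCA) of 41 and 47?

Tree insertion order: [17, 12, 21, 39, 46, 47, 15, 11, 1, 26, 41, 31, 8, 14, 16]
Tree (level-order array): [17, 12, 21, 11, 15, None, 39, 1, None, 14, 16, 26, 46, None, 8, None, None, None, None, None, 31, 41, 47]
In a BST, the LCA of p=41, q=47 is the first node v on the
root-to-leaf path with p <= v <= q (go left if both < v, right if both > v).
Walk from root:
  at 17: both 41 and 47 > 17, go right
  at 21: both 41 and 47 > 21, go right
  at 39: both 41 and 47 > 39, go right
  at 46: 41 <= 46 <= 47, this is the LCA
LCA = 46


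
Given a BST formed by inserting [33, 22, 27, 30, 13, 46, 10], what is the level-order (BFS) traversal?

Tree insertion order: [33, 22, 27, 30, 13, 46, 10]
Tree (level-order array): [33, 22, 46, 13, 27, None, None, 10, None, None, 30]
BFS from the root, enqueuing left then right child of each popped node:
  queue [33] -> pop 33, enqueue [22, 46], visited so far: [33]
  queue [22, 46] -> pop 22, enqueue [13, 27], visited so far: [33, 22]
  queue [46, 13, 27] -> pop 46, enqueue [none], visited so far: [33, 22, 46]
  queue [13, 27] -> pop 13, enqueue [10], visited so far: [33, 22, 46, 13]
  queue [27, 10] -> pop 27, enqueue [30], visited so far: [33, 22, 46, 13, 27]
  queue [10, 30] -> pop 10, enqueue [none], visited so far: [33, 22, 46, 13, 27, 10]
  queue [30] -> pop 30, enqueue [none], visited so far: [33, 22, 46, 13, 27, 10, 30]
Result: [33, 22, 46, 13, 27, 10, 30]


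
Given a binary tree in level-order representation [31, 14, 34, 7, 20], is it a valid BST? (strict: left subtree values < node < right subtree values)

Level-order array: [31, 14, 34, 7, 20]
Validate using subtree bounds (lo, hi): at each node, require lo < value < hi,
then recurse left with hi=value and right with lo=value.
Preorder trace (stopping at first violation):
  at node 31 with bounds (-inf, +inf): OK
  at node 14 with bounds (-inf, 31): OK
  at node 7 with bounds (-inf, 14): OK
  at node 20 with bounds (14, 31): OK
  at node 34 with bounds (31, +inf): OK
No violation found at any node.
Result: Valid BST


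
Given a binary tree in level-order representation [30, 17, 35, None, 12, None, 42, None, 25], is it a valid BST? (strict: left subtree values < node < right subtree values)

Level-order array: [30, 17, 35, None, 12, None, 42, None, 25]
Validate using subtree bounds (lo, hi): at each node, require lo < value < hi,
then recurse left with hi=value and right with lo=value.
Preorder trace (stopping at first violation):
  at node 30 with bounds (-inf, +inf): OK
  at node 17 with bounds (-inf, 30): OK
  at node 12 with bounds (17, 30): VIOLATION
Node 12 violates its bound: not (17 < 12 < 30).
Result: Not a valid BST


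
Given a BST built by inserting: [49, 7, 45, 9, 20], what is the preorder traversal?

Tree insertion order: [49, 7, 45, 9, 20]
Tree (level-order array): [49, 7, None, None, 45, 9, None, None, 20]
Preorder traversal: [49, 7, 45, 9, 20]


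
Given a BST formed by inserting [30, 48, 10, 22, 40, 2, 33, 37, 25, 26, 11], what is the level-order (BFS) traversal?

Tree insertion order: [30, 48, 10, 22, 40, 2, 33, 37, 25, 26, 11]
Tree (level-order array): [30, 10, 48, 2, 22, 40, None, None, None, 11, 25, 33, None, None, None, None, 26, None, 37]
BFS from the root, enqueuing left then right child of each popped node:
  queue [30] -> pop 30, enqueue [10, 48], visited so far: [30]
  queue [10, 48] -> pop 10, enqueue [2, 22], visited so far: [30, 10]
  queue [48, 2, 22] -> pop 48, enqueue [40], visited so far: [30, 10, 48]
  queue [2, 22, 40] -> pop 2, enqueue [none], visited so far: [30, 10, 48, 2]
  queue [22, 40] -> pop 22, enqueue [11, 25], visited so far: [30, 10, 48, 2, 22]
  queue [40, 11, 25] -> pop 40, enqueue [33], visited so far: [30, 10, 48, 2, 22, 40]
  queue [11, 25, 33] -> pop 11, enqueue [none], visited so far: [30, 10, 48, 2, 22, 40, 11]
  queue [25, 33] -> pop 25, enqueue [26], visited so far: [30, 10, 48, 2, 22, 40, 11, 25]
  queue [33, 26] -> pop 33, enqueue [37], visited so far: [30, 10, 48, 2, 22, 40, 11, 25, 33]
  queue [26, 37] -> pop 26, enqueue [none], visited so far: [30, 10, 48, 2, 22, 40, 11, 25, 33, 26]
  queue [37] -> pop 37, enqueue [none], visited so far: [30, 10, 48, 2, 22, 40, 11, 25, 33, 26, 37]
Result: [30, 10, 48, 2, 22, 40, 11, 25, 33, 26, 37]


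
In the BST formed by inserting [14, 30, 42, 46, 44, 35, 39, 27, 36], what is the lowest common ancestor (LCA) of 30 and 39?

Tree insertion order: [14, 30, 42, 46, 44, 35, 39, 27, 36]
Tree (level-order array): [14, None, 30, 27, 42, None, None, 35, 46, None, 39, 44, None, 36]
In a BST, the LCA of p=30, q=39 is the first node v on the
root-to-leaf path with p <= v <= q (go left if both < v, right if both > v).
Walk from root:
  at 14: both 30 and 39 > 14, go right
  at 30: 30 <= 30 <= 39, this is the LCA
LCA = 30


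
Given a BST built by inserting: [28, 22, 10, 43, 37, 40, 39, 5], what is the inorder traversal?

Tree insertion order: [28, 22, 10, 43, 37, 40, 39, 5]
Tree (level-order array): [28, 22, 43, 10, None, 37, None, 5, None, None, 40, None, None, 39]
Inorder traversal: [5, 10, 22, 28, 37, 39, 40, 43]


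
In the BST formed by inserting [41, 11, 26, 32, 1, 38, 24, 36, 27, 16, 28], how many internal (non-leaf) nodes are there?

Tree built from: [41, 11, 26, 32, 1, 38, 24, 36, 27, 16, 28]
Tree (level-order array): [41, 11, None, 1, 26, None, None, 24, 32, 16, None, 27, 38, None, None, None, 28, 36]
Rule: An internal node has at least one child.
Per-node child counts:
  node 41: 1 child(ren)
  node 11: 2 child(ren)
  node 1: 0 child(ren)
  node 26: 2 child(ren)
  node 24: 1 child(ren)
  node 16: 0 child(ren)
  node 32: 2 child(ren)
  node 27: 1 child(ren)
  node 28: 0 child(ren)
  node 38: 1 child(ren)
  node 36: 0 child(ren)
Matching nodes: [41, 11, 26, 24, 32, 27, 38]
Count of internal (non-leaf) nodes: 7


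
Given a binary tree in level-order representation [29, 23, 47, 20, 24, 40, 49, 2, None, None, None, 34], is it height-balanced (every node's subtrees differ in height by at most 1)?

Tree (level-order array): [29, 23, 47, 20, 24, 40, 49, 2, None, None, None, 34]
Definition: a tree is height-balanced if, at every node, |h(left) - h(right)| <= 1 (empty subtree has height -1).
Bottom-up per-node check:
  node 2: h_left=-1, h_right=-1, diff=0 [OK], height=0
  node 20: h_left=0, h_right=-1, diff=1 [OK], height=1
  node 24: h_left=-1, h_right=-1, diff=0 [OK], height=0
  node 23: h_left=1, h_right=0, diff=1 [OK], height=2
  node 34: h_left=-1, h_right=-1, diff=0 [OK], height=0
  node 40: h_left=0, h_right=-1, diff=1 [OK], height=1
  node 49: h_left=-1, h_right=-1, diff=0 [OK], height=0
  node 47: h_left=1, h_right=0, diff=1 [OK], height=2
  node 29: h_left=2, h_right=2, diff=0 [OK], height=3
All nodes satisfy the balance condition.
Result: Balanced


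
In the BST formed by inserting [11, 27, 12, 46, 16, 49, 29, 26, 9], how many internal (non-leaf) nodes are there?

Tree built from: [11, 27, 12, 46, 16, 49, 29, 26, 9]
Tree (level-order array): [11, 9, 27, None, None, 12, 46, None, 16, 29, 49, None, 26]
Rule: An internal node has at least one child.
Per-node child counts:
  node 11: 2 child(ren)
  node 9: 0 child(ren)
  node 27: 2 child(ren)
  node 12: 1 child(ren)
  node 16: 1 child(ren)
  node 26: 0 child(ren)
  node 46: 2 child(ren)
  node 29: 0 child(ren)
  node 49: 0 child(ren)
Matching nodes: [11, 27, 12, 16, 46]
Count of internal (non-leaf) nodes: 5


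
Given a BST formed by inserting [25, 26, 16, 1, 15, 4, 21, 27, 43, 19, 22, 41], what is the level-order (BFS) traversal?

Tree insertion order: [25, 26, 16, 1, 15, 4, 21, 27, 43, 19, 22, 41]
Tree (level-order array): [25, 16, 26, 1, 21, None, 27, None, 15, 19, 22, None, 43, 4, None, None, None, None, None, 41]
BFS from the root, enqueuing left then right child of each popped node:
  queue [25] -> pop 25, enqueue [16, 26], visited so far: [25]
  queue [16, 26] -> pop 16, enqueue [1, 21], visited so far: [25, 16]
  queue [26, 1, 21] -> pop 26, enqueue [27], visited so far: [25, 16, 26]
  queue [1, 21, 27] -> pop 1, enqueue [15], visited so far: [25, 16, 26, 1]
  queue [21, 27, 15] -> pop 21, enqueue [19, 22], visited so far: [25, 16, 26, 1, 21]
  queue [27, 15, 19, 22] -> pop 27, enqueue [43], visited so far: [25, 16, 26, 1, 21, 27]
  queue [15, 19, 22, 43] -> pop 15, enqueue [4], visited so far: [25, 16, 26, 1, 21, 27, 15]
  queue [19, 22, 43, 4] -> pop 19, enqueue [none], visited so far: [25, 16, 26, 1, 21, 27, 15, 19]
  queue [22, 43, 4] -> pop 22, enqueue [none], visited so far: [25, 16, 26, 1, 21, 27, 15, 19, 22]
  queue [43, 4] -> pop 43, enqueue [41], visited so far: [25, 16, 26, 1, 21, 27, 15, 19, 22, 43]
  queue [4, 41] -> pop 4, enqueue [none], visited so far: [25, 16, 26, 1, 21, 27, 15, 19, 22, 43, 4]
  queue [41] -> pop 41, enqueue [none], visited so far: [25, 16, 26, 1, 21, 27, 15, 19, 22, 43, 4, 41]
Result: [25, 16, 26, 1, 21, 27, 15, 19, 22, 43, 4, 41]


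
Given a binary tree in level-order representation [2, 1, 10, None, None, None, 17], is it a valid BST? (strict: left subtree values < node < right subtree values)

Level-order array: [2, 1, 10, None, None, None, 17]
Validate using subtree bounds (lo, hi): at each node, require lo < value < hi,
then recurse left with hi=value and right with lo=value.
Preorder trace (stopping at first violation):
  at node 2 with bounds (-inf, +inf): OK
  at node 1 with bounds (-inf, 2): OK
  at node 10 with bounds (2, +inf): OK
  at node 17 with bounds (10, +inf): OK
No violation found at any node.
Result: Valid BST


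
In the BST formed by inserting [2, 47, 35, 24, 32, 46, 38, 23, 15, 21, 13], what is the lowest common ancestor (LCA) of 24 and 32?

Tree insertion order: [2, 47, 35, 24, 32, 46, 38, 23, 15, 21, 13]
Tree (level-order array): [2, None, 47, 35, None, 24, 46, 23, 32, 38, None, 15, None, None, None, None, None, 13, 21]
In a BST, the LCA of p=24, q=32 is the first node v on the
root-to-leaf path with p <= v <= q (go left if both < v, right if both > v).
Walk from root:
  at 2: both 24 and 32 > 2, go right
  at 47: both 24 and 32 < 47, go left
  at 35: both 24 and 32 < 35, go left
  at 24: 24 <= 24 <= 32, this is the LCA
LCA = 24
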